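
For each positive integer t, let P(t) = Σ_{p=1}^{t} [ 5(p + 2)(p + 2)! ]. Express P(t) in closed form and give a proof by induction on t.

P(t) = 5(t + 3)! - 30

We claim P(t) = 5(t + 3)! - 30 for all t ≥ 1.
Base step (t = 1): P(1) = 90, and the closed form gives 90. They agree.
Inductive step: assume the claim holds for t = p, so P(p) = 5(p + 3)! - 30.
Then P(p+1) = P(p) + (5(p + 3)(p + 3)!) = (5(p + 3)! - 30) + (5(p + 3)(p + 3)!).
Simplifying, P(p+1) = 5((p+1) + 3)! - 30,
which is the closed form with t = p+1.
By the principle of mathematical induction, the result holds for all t ≥ 1.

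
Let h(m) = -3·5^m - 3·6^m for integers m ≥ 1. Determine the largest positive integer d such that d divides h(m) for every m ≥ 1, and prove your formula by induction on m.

Computing the first values: h(1) = -33 and h(2) = -183; gcd(-33, -183) = 3, so d ≤ 3.
We prove 3 | -3·5^m - 3·6^m for all m ≥ 1 by induction on m.
For the base case m = 1: h(1) = -33 = 3·(-11), so 3 | h(1).
Inductive step: assume the claim holds for m = p, i.e. 3 | h(p). Then
h(p+1) − 6·h(p) = (-3·5^(p+1) - 3·6^(p+1)) − 6·(-3·5^p - 3·6^p) = (-3)·5^p·(5 − 6) = (3)·5^p. Since 3 | h(p) by the inductive hypothesis, 3 | 6·h(p); and 3 | 3 since 3 = 3·1. Therefore 3 | h(p+1).
Hence, by induction on m, the claim holds for every m ≥ 1.
Therefore the largest such d is 3.

d = 3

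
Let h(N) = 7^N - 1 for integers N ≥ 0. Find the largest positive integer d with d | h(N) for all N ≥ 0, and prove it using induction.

d = 6

Computing the first values: h(0) = 0 and h(1) = 6; gcd(0, 6) = 6, so d ≤ 6.
We prove 6 | 7^N - 1 for all N ≥ 0 by induction on N.
Base case (N = 0): h(0) = 0 = 6·(0), so 6 | h(0).
Suppose the result is true for N = m, i.e. 6 | h(m). Then
h(m+1) = 7^(m+1) - 1 = 7·(7^m - 1) + 6 = 7·h(m) + 6. The first term is divisible by 6 by the inductive hypothesis, and 6 is divisible by 6. Hence 6 | h(m+1).
This completes the induction.
Therefore the largest such d is 6.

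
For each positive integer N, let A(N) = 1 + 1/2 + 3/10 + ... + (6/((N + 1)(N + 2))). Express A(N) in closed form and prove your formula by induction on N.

We claim A(N) = 3N/(N + 2) for all N ≥ 1.
Base case (N = 1): A(1) = 1, and the closed form gives 1. They agree.
Inductive step: assume the claim holds for N = r, so A(r) = 3r/(r + 2).
Then A(r+1) = A(r) + (6/((r + 2)(r + 3))) = (3r/(r + 2)) + (6/((r + 2)(r + 3))).
Simplifying, A(r+1) = 3(r + 1)/(r + 3) = 3(r+1)/((r+1) + 2),
which is the closed form with N = r+1.
This completes the induction.

A(N) = 3N/(N + 2)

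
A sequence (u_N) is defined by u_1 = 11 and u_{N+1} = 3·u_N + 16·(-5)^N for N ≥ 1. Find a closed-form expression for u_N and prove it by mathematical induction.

u_N = -2(-5)^N + 3^(N - 1)

Computing the first terms: u_1 = 11, u_2 = -47, u_3 = 259. This suggests u_N = -2(-5)^N + 3^(N - 1).
When N = 1: the formula gives 11 = 11 = u_1.
Inductive step: suppose the statement holds for some i ≥ 1, so u_i = -2(-5)^i + 3^(i - 1).
Then u_{i+1} = 3·u_i + 16·(-5)^i = 3·(-2(-5)^i + 3^(i - 1)) + 16·(-5)^i = -2(-5)^(i + 1) + 3^i = -2(-5)^(i+1) + 3^((i+1) - 1),
which is the claimed formula at N = i+1.
By the principle of mathematical induction, the result holds for all N ≥ 1.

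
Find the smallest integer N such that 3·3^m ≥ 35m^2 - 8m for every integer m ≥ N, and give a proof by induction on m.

At m = 5: 729 < 835, so the inequality fails and N ≥ 6. We prove 3·3^m ≥ 35m^2 - 8m for all m ≥ 6.
Base case (m = 6): 3·3^m = 2187 and 35m^2 - 8m = 1212, so 2187 ≥ 1212.
Inductive step: assume the claim holds for m = p, so 3·3^p ≥ 35p^2 - 8p.
Then 3·3^(p + 1) = 3·(3·3^p) ≥ 3·(35p^2 - 8p).
Also, for p ≥ 6 we have 3·(35p^2 - 8p) ≥ 35(p+1)^2 - 8(p+1), since 3·(35p^2 - 8p) − (35(p+1)^2 - 8(p+1)) = 70p^2 - 86p - 27, which is nonnegative for all p ≥ 6.
Combining, 3·3^(p + 1) ≥ 35(p+1)^2 - 8(p+1).
By induction, the statement is established for all m ≥ 6.
Hence the smallest such N is 6.

N = 6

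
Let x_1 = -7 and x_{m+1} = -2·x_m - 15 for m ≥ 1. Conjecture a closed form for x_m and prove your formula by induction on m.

x_m = (-2)^m - 5

Computing the first terms: x_1 = -7, x_2 = -1, x_3 = -13. This suggests x_m = (-2)^m - 5.
Base case (m = 1): the formula gives -7 = -7 = x_1.
Suppose the result is true for m = p, so x_p = (-2)^p - 5.
Then x_{p+1} = -2·x_p - 15 = -2·((-2)^p - 5) - 15 = (-2)^(p + 1) - 5,
which is the claimed formula at m = p+1.
This completes the induction.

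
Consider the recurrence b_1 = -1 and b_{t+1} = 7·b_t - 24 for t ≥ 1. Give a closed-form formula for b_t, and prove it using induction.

Computing the first terms: b_1 = -1, b_2 = -31, b_3 = -241. This suggests b_t = -5·7^(t - 1) + 4.
When t = 1: the formula gives -1 = -1 = b_1.
For the inductive step, assume it holds for an arbitrary i ≥ 1, so b_i = -5·7^(i - 1) + 4.
Then b_{i+1} = 7·b_i - 24 = 7·(-5·7^(i - 1) + 4) - 24 = -5·7^i + 4 = -5·7^((i+1) - 1) + 4,
which is the claimed formula at t = i+1.
Hence, by induction on t, the claim holds for every t ≥ 1.

b_t = -5·7^(t - 1) + 4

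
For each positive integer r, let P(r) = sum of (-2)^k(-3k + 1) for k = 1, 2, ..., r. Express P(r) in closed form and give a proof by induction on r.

P(r) = (-2)^(r + 1)r

We claim P(r) = (-2)^(r + 1)r for all r ≥ 1.
When r = 1: P(1) = 4, and the closed form gives 4. They agree.
For the inductive step, assume it holds for an arbitrary k ≥ 1, so P(k) = (-2)^(k + 1)k.
Then P(k+1) = P(k) + (2(-2)^k(3k + 2)) = ((-2)^(k + 1)k) + (2(-2)^k(3k + 2)).
Simplifying, P(k+1) = (-2)^(k + 2)(k + 1) = (-2)^((k+1) + 1)(k+1),
which is the closed form with r = k+1.
By the principle of mathematical induction, the result holds for all r ≥ 1.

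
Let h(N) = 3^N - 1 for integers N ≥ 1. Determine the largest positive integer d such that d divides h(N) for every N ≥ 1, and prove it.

Computing the first values: h(1) = 2 and h(2) = 8; gcd(2, 8) = 2, so d ≤ 2.
We prove 2 | 3^N - 1 for all N ≥ 1 by induction on N.
When N = 1: h(1) = 2 = 2·(1), so 2 | h(1).
Suppose the result is true for N = m, i.e. 2 | h(m). Then
3^{m+1} − 1^{m+1} = 3·3^m − 1·1^m = 3·(3^m − 1^m) + (2)·1^m. The first term is divisible by 2 by the inductive hypothesis, and the second term (2)·1^m is divisible by 2 since 2 | 2. Hence 2 | h(m+1).
This completes the induction.
Therefore the largest such d is 2.

d = 2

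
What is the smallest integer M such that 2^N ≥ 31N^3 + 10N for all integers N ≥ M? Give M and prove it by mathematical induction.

At N = 17: 131072 < 152473, so the inequality fails and M ≥ 18. We prove 2^N ≥ 31N^3 + 10N for all N ≥ 18.
When N = 18: 2^N = 262144 and 31N^3 + 10N = 180972, so 262144 ≥ 180972.
For the inductive step, assume it holds for an arbitrary p ≥ 18, so 2^p ≥ 31p^3 + 10p.
Then 2^(p + 1) = 2·(2^p) ≥ 2·(31p^3 + 10p).
Also, for p ≥ 18 we have 2·(31p^3 + 10p) ≥ 31(p+1)^3 + 10(p+1), since 2·(31p^3 + 10p) − (31(p+1)^3 + 10(p+1)) = 31p^3 - 93p^2 - 83p - 41, which is nonnegative for all p ≥ 18.
Combining, 2^(p + 1) ≥ 31(p+1)^3 + 10(p+1).
By the principle of mathematical induction, the result holds for all N ≥ 18.
Hence the smallest such M is 18.

M = 18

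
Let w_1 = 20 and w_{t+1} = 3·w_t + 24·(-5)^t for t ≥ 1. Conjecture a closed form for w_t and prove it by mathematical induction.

w_t = -3(-5)^t + 5·3^(t - 1)

Computing the first terms: w_1 = 20, w_2 = -60, w_3 = 420. This suggests w_t = -3(-5)^t + 5·3^(t - 1).
When t = 1: the formula gives 20 = 20 = w_1.
Inductive step: assume the claim holds for t = k, so w_k = -3(-5)^k + 5·3^(k - 1).
Then w_{k+1} = 3·w_k + 24·(-5)^k = 3·(-3(-5)^k + 5·3^(k - 1)) + 24·(-5)^k = -3(-5)^(k + 1) + 5·3^k = -3(-5)^(k+1) + 5·3^((k+1) - 1),
which is the claimed formula at t = k+1.
This completes the induction.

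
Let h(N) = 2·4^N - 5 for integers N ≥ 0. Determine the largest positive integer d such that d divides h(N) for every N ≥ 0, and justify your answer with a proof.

d = 3

Computing the first values: h(0) = -3 and h(1) = 3; gcd(-3, 3) = 3, so d ≤ 3.
We prove 3 | 2·4^N - 5 for all N ≥ 0 by induction on N.
When N = 0: h(0) = -3 = 3·(-1), so 3 | h(0).
Suppose the result is true for N = j, i.e. 3 | h(j). Then
h(j+1) = 2·4^(j+1) - 5 = 4·(2·4^j - 5) + 15 = 4·h(j) + 15. The first term is divisible by 3 by the inductive hypothesis, and 15 is divisible by 3. Hence 3 | h(j+1).
By induction, the statement is established for all N ≥ 0.
Therefore the largest such d is 3.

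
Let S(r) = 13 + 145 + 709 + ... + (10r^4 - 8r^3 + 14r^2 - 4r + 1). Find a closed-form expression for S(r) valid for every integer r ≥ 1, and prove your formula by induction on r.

S(r) = r(2r^4 + 3r^3 + 4r^2 + 3r + 1)

We claim S(r) = r(2r^4 + 3r^3 + 4r^2 + 3r + 1) for all r ≥ 1.
For the base case r = 1: S(1) = 13, and the closed form gives 13. They agree.
Inductive step: assume the claim holds for r = i, so S(i) = i(2i^4 + 3i^3 + 4i^2 + 3i + 1).
Then S(i+1) = S(i) + (10i^4 + 32i^3 + 50i^2 + 40i + 13) = (i(2i^4 + 3i^3 + 4i^2 + 3i + 1)) + (10i^4 + 32i^3 + 50i^2 + 40i + 13).
Simplifying, S(i+1) = (i + 1)(2i^4 + 11i^3 + 25i^2 + 28i + 13) = (i+1)(2(i+1)^4 + 3(i+1)^3 + 4(i+1)^2 + 3(i+1) + 1),
which is the closed form with r = i+1.
This completes the induction.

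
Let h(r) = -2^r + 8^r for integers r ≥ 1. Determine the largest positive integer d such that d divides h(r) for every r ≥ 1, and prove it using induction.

d = 6

Computing the first values: h(1) = 6 and h(2) = 60; gcd(6, 60) = 6, so d ≤ 6.
We prove 6 | -2^r + 8^r for all r ≥ 1 by induction on r.
When r = 1: h(1) = 6 = 6·(1), so 6 | h(1).
For the inductive step, assume it holds for an arbitrary m ≥ 1, i.e. 6 | h(m). Then
8^{m+1} − 2^{m+1} = 8·8^m − 2·2^m = 8·(8^m − 2^m) + (6)·2^m. The first term is divisible by 6 by the inductive hypothesis, and the second term (6)·2^m is divisible by 6 since 6 | 6. Hence 6 | h(m+1).
By induction, the statement is established for all r ≥ 1.
Therefore the largest such d is 6.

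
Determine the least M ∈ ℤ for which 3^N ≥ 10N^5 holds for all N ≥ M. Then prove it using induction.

M = 15

At N = 14: 4782969 < 5378240, so the inequality fails and M ≥ 15. We prove 3^N ≥ 10N^5 for all N ≥ 15.
For the base case N = 15: 3^N = 14348907 and 10N^5 = 7593750, so 14348907 ≥ 7593750.
Inductive step: suppose the statement holds for some k ≥ 15, so 3^k ≥ 10k^5.
Then 3^(k + 1) = 3·(3^k) ≥ 3·(10k^5).
Also, for k ≥ 15 we have 3·(10k^5) ≥ 10(k+1)^5, since 3 ≥ (1 + 1/k)^5 for all k ≥ 15.
Combining, 3^(k + 1) ≥ 10(k+1)^5.
By induction, the statement is established for all N ≥ 15.
Hence the smallest such M is 15.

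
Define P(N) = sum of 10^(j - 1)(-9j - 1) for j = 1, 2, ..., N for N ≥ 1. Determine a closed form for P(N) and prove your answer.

We claim P(N) = -10^N·N for all N ≥ 1.
When N = 1: P(1) = -10, and the closed form gives -10. They agree.
Inductive step: assume the claim holds for N = j, so P(j) = -10^j·j.
Then P(j+1) = P(j) + (10^j(-9j - 10)) = (-10^j·j) + (10^j(-9j - 10)).
Simplifying, P(j+1) = 10^(j + 1)(-j - 1) = -10^(j+1)·(j+1),
which is the closed form with N = j+1.
This completes the induction.

P(N) = -10^N·N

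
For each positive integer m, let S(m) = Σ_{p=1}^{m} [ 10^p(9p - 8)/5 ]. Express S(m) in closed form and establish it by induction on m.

We claim S(m) = 2·10^m(m - 1) + 2 for all m ≥ 1.
Base case (m = 1): S(1) = 2, and the closed form gives 2. They agree.
For the inductive step, assume it holds for an arbitrary p ≥ 1, so S(p) = 2·10^p(p - 1) + 2.
Then S(p+1) = S(p) + (10^p(18p + 2)) = (2·10^p(p - 1) + 2) + (10^p(18p + 2)).
Simplifying, S(p+1) = 20·10^p·p + 2 = 2·10^(p+1)((p+1) - 1) + 2,
which is the closed form with m = p+1.
By induction, the statement is established for all m ≥ 1.

S(m) = 2·10^m(m - 1) + 2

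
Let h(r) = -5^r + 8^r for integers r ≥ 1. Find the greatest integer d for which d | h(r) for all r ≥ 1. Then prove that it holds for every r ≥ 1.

Computing the first values: h(1) = 3 and h(2) = 39; gcd(3, 39) = 3, so d ≤ 3.
We prove 3 | -5^r + 8^r for all r ≥ 1 by induction on r.
Base case (r = 1): h(1) = 3 = 3·(1), so 3 | h(1).
Inductive step: suppose the statement holds for some i ≥ 1, i.e. 3 | h(i). Then
8^{i+1} − 5^{i+1} = 8·8^i − 5·5^i = 8·(8^i − 5^i) + (3)·5^i. The first term is divisible by 3 by the inductive hypothesis, and the second term (3)·5^i is divisible by 3 since 3 | 3. Hence 3 | h(i+1).
This completes the induction.
Therefore the largest such d is 3.

d = 3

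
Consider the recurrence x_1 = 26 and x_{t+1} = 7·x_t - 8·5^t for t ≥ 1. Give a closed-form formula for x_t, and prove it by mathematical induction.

x_t = 4·5^t + 6·7^(t - 1)

Computing the first terms: x_1 = 26, x_2 = 142, x_3 = 794. This suggests x_t = 4·5^t + 6·7^(t - 1).
Base step (t = 1): the formula gives 26 = 26 = x_1.
Suppose the result is true for t = r, so x_r = 4·5^r + 6·7^(r - 1).
Then x_{r+1} = 7·x_r - 8·5^r = 7·(4·5^r + 6·7^(r - 1)) - 8·5^r = 4·5^(r + 1) + 6·7^r = 4·5^(r+1) + 6·7^((r+1) - 1),
which is the claimed formula at t = r+1.
By the principle of mathematical induction, the result holds for all t ≥ 1.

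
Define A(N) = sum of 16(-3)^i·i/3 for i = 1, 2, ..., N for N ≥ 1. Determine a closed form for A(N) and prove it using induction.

A(N) = (-3)^N(4N + 1) - 1

We claim A(N) = (-3)^N(4N + 1) - 1 for all N ≥ 1.
Base step (N = 1): A(1) = -16, and the closed form gives -16. They agree.
For the inductive step, assume it holds for an arbitrary i ≥ 1, so A(i) = (-3)^i(4i + 1) - 1.
Then A(i+1) = A(i) + (16(-3)^i(-i - 1)) = ((-3)^i(4i + 1) - 1) + (16(-3)^i(-i - 1)).
Simplifying, A(i+1) = -12(-3)^i·i - 15(-3)^i - 1 = (-3)^(i+1)(4(i+1) + 1) - 1,
which is the closed form with N = i+1.
This completes the induction.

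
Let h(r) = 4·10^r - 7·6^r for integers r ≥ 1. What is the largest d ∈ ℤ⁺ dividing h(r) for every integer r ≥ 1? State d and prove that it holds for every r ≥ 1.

d = 2

Computing the first values: h(1) = -2 and h(2) = 148; gcd(-2, 148) = 2, so d ≤ 2.
We prove 2 | 4·10^r - 7·6^r for all r ≥ 1 by induction on r.
For the base case r = 1: h(1) = -2 = 2·(-1), so 2 | h(1).
Inductive step: assume the claim holds for r = i, i.e. 2 | h(i). Then
h(i+1) − 10·h(i) = (4·10^(i+1) - 7·6^(i+1)) − 10·(4·10^i - 7·6^i) = (-7)·6^i·(6 − 10) = (28)·6^i. Since 2 | h(i) by the inductive hypothesis, 2 | 10·h(i); and 2 | 28 since 28 = 2·14. Therefore 2 | h(i+1).
Hence, by induction on r, the claim holds for every r ≥ 1.
Therefore the largest such d is 2.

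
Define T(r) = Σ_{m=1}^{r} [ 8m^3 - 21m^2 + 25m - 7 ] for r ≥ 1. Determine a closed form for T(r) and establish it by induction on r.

We claim T(r) = r(2r^3 - 3r^2 + 4r + 2) for all r ≥ 1.
Base case (r = 1): T(1) = 5, and the closed form gives 5. They agree.
Suppose the result is true for r = m, so T(m) = m(2m^3 - 3m^2 + 4m + 2).
Then T(m+1) = T(m) + (8m^3 + 3m^2 + 7m + 5) = (m(2m^3 - 3m^2 + 4m + 2)) + (8m^3 + 3m^2 + 7m + 5).
Simplifying, T(m+1) = (m + 1)(2m^3 + 3m^2 + 4m + 5) = (m+1)(2(m+1)^3 - 3(m+1)^2 + 4(m+1) + 2),
which is the closed form with r = m+1.
By induction, the statement is established for all r ≥ 1.

T(r) = r(2r^3 - 3r^2 + 4r + 2)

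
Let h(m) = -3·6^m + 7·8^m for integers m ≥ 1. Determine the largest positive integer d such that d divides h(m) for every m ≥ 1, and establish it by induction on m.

d = 2

Computing the first values: h(1) = 38 and h(2) = 340; gcd(38, 340) = 2, so d ≤ 2.
We prove 2 | -3·6^m + 7·8^m for all m ≥ 1 by induction on m.
When m = 1: h(1) = 38 = 2·(19), so 2 | h(1).
For the inductive step, assume it holds for an arbitrary j ≥ 1, i.e. 2 | h(j). Then
h(j+1) − 8·h(j) = (-3·6^(j+1) + 7·8^(j+1)) − 8·(-3·6^j + 7·8^j) = (-3)·6^j·(6 − 8) = (6)·6^j. Since 2 | h(j) by the inductive hypothesis, 2 | 8·h(j); and 2 | 6 since 6 = 2·3. Therefore 2 | h(j+1).
By the principle of mathematical induction, the result holds for all m ≥ 1.
Therefore the largest such d is 2.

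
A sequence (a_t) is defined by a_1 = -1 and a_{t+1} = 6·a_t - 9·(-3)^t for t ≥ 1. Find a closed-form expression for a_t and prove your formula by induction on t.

Computing the first terms: a_1 = -1, a_2 = 21, a_3 = 45. This suggests a_t = (-3)^t + 2·6^(t - 1).
For the base case t = 1: the formula gives -1 = -1 = a_1.
Inductive step: suppose the statement holds for some r ≥ 1, so a_r = (-3)^r + 2·6^(r - 1).
Then a_{r+1} = 6·a_r - 9·(-3)^r = 6·((-3)^r + 2·6^(r - 1)) - 9·(-3)^r = (-3)^(r + 1) + 2·6^r = (-3)^(r+1) + 2·6^((r+1) - 1),
which is the claimed formula at t = r+1.
By the principle of mathematical induction, the result holds for all t ≥ 1.

a_t = (-3)^t + 2·6^(t - 1)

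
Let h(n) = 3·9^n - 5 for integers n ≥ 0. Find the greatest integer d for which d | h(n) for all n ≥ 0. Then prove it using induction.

Computing the first values: h(0) = -2 and h(1) = 22; gcd(-2, 22) = 2, so d ≤ 2.
We prove 2 | 3·9^n - 5 for all n ≥ 0 by induction on n.
For the base case n = 0: h(0) = -2 = 2·(-1), so 2 | h(0).
For the inductive step, assume it holds for an arbitrary m ≥ 0, i.e. 2 | h(m). Then
h(m+1) = 3·9^(m+1) - 5 = 9·(3·9^m - 5) + 40 = 9·h(m) + 40. The first term is divisible by 2 by the inductive hypothesis, and 40 is divisible by 2. Hence 2 | h(m+1).
By induction, the statement is established for all n ≥ 0.
Therefore the largest such d is 2.

d = 2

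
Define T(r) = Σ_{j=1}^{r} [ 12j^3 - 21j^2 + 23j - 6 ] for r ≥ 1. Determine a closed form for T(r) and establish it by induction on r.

We claim T(r) = r(3r^3 - r^2 + 4r + 2) for all r ≥ 1.
For the base case r = 1: T(1) = 8, and the closed form gives 8. They agree.
For the inductive step, assume it holds for an arbitrary j ≥ 1, so T(j) = j(3j^3 - j^2 + 4j + 2).
Then T(j+1) = T(j) + (12j^3 + 15j^2 + 17j + 8) = (j(3j^3 - j^2 + 4j + 2)) + (12j^3 + 15j^2 + 17j + 8).
Simplifying, T(j+1) = (j + 1)(3j^3 + 8j^2 + 11j + 8) = (j+1)(3(j+1)^3 - (j+1)^2 + 4(j+1) + 2),
which is the closed form with r = j+1.
This completes the induction.

T(r) = r(3r^3 - r^2 + 4r + 2)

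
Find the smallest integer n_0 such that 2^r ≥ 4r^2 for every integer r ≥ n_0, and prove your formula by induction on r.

n_0 = 8

At r = 7: 128 < 196, so the inequality fails and n_0 ≥ 8. We prove 2^r ≥ 4r^2 for all r ≥ 8.
When r = 8: 2^r = 256 and 4r^2 = 256, so 256 ≥ 256.
Inductive step: suppose the statement holds for some k ≥ 8, so 2^k ≥ 4k^2.
Then 2^(k + 1) = 2·(2^k) ≥ 2·(4k^2).
Also, for k ≥ 8 we have 2·(4k^2) ≥ 4(k+1)^2, since 2 ≥ (1 + 1/k)^2 for all k ≥ 8.
Combining, 2^(k + 1) ≥ 4(k+1)^2.
By induction, the statement is established for all r ≥ 8.
Hence the smallest such n_0 is 8.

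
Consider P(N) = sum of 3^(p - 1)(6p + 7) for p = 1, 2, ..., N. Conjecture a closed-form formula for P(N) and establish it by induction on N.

P(N) = 3^N(3N + 2) - 2

We claim P(N) = 3^N(3N + 2) - 2 for all N ≥ 1.
Base step (N = 1): P(1) = 13, and the closed form gives 13. They agree.
Inductive step: assume the claim holds for N = p, so P(p) = 3^p(3p + 2) - 2.
Then P(p+1) = P(p) + (3^p(6p + 13)) = (3^p(3p + 2) - 2) + (3^p(6p + 13)).
Simplifying, P(p+1) = 9·3^p·p + 15·3^p - 2 = 3^(p+1)(3(p+1) + 2) - 2,
which is the closed form with N = p+1.
Hence, by induction on N, the claim holds for every N ≥ 1.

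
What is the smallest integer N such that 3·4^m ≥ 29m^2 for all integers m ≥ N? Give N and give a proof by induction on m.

At m = 3: 192 < 261, so the inequality fails and N ≥ 4. We prove 3·4^m ≥ 29m^2 for all m ≥ 4.
Base case (m = 4): 3·4^m = 768 and 29m^2 = 464, so 768 ≥ 464.
Suppose the result is true for m = k, so 3·4^k ≥ 29k^2.
Then 3·4^(k + 1) = 4·(3·4^k) ≥ 4·(29k^2).
Also, for k ≥ 4 we have 4·(29k^2) ≥ 29(k+1)^2, since 4 ≥ (1 + 1/k)^2 for all k ≥ 4.
Combining, 3·4^(k + 1) ≥ 29(k+1)^2.
This completes the induction.
Hence the smallest such N is 4.

N = 4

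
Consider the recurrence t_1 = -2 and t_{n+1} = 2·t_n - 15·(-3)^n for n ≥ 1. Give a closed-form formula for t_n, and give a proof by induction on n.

Computing the first terms: t_1 = -2, t_2 = 41, t_3 = -53. This suggests t_n = -(-3)^(n + 1) + 7·2^(n - 1).
For the base case n = 1: the formula gives -2 = -2 = t_1.
Inductive step: suppose the statement holds for some m ≥ 1, so t_m = -(-3)^(m + 1) + 7·2^(m - 1).
Then t_{m+1} = 2·t_m - 15·(-3)^m = 2·(-(-3)^(m + 1) + 7·2^(m - 1)) - 15·(-3)^m = -(-3)^(m + 2) + 7·2^m = -(-3)^((m+1) + 1) + 7·2^((m+1) - 1),
which is the claimed formula at n = m+1.
Hence, by induction on n, the claim holds for every n ≥ 1.

t_n = -(-3)^(n + 1) + 7·2^(n - 1)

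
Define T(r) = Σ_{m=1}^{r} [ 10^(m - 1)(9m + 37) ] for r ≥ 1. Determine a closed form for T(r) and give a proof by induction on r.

T(r) = 10^r(r + 4) - 4

We claim T(r) = 10^r(r + 4) - 4 for all r ≥ 1.
Base step (r = 1): T(1) = 46, and the closed form gives 46. They agree.
For the inductive step, assume it holds for an arbitrary m ≥ 1, so T(m) = 10^m(m + 4) - 4.
Then T(m+1) = T(m) + (10^m(9m + 46)) = (10^m(m + 4) - 4) + (10^m(9m + 46)).
Simplifying, T(m+1) = 10·10^m·m + 50·10^m - 4 = 10^(m+1)((m+1) + 4) - 4,
which is the closed form with r = m+1.
Hence, by induction on r, the claim holds for every r ≥ 1.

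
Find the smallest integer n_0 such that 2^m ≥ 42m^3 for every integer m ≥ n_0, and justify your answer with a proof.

n_0 = 18

At m = 17: 131072 < 206346, so the inequality fails and n_0 ≥ 18. We prove 2^m ≥ 42m^3 for all m ≥ 18.
When m = 18: 2^m = 262144 and 42m^3 = 244944, so 262144 ≥ 244944.
Inductive step: assume the claim holds for m = r, so 2^r ≥ 42r^3.
Then 2^(r + 1) = 2·(2^r) ≥ 2·(42r^3).
Also, for r ≥ 18 we have 2·(42r^3) ≥ 42(r+1)^3, since 2 ≥ (1 + 1/r)^3 for all r ≥ 18.
Combining, 2^(r + 1) ≥ 42(r+1)^3.
Hence, by induction on m, the claim holds for every m ≥ 18.
Hence the smallest such n_0 is 18.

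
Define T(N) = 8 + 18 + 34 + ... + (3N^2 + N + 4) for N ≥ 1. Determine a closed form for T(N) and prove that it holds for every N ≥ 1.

We claim T(N) = N(N^2 + 2N + 5) for all N ≥ 1.
Base step (N = 1): T(1) = 8, and the closed form gives 8. They agree.
Inductive step: suppose the statement holds for some i ≥ 1, so T(i) = i(i^2 + 2i + 5).
Then T(i+1) = T(i) + (i + 3(i + 1)^2 + 5) = (i(i^2 + 2i + 5)) + (i + 3(i + 1)^2 + 5).
Simplifying, T(i+1) = (i + 1)(i^2 + 4i + 8) = (i+1)((i+1)^2 + 2(i+1) + 5),
which is the closed form with N = i+1.
This completes the induction.

T(N) = N(N^2 + 2N + 5)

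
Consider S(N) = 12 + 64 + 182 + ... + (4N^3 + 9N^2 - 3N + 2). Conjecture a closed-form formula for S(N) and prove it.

S(N) = N(N^3 + 5N^2 + 4N + 2)

We claim S(N) = N(N^3 + 5N^2 + 4N + 2) for all N ≥ 1.
When N = 1: S(1) = 12, and the closed form gives 12. They agree.
Inductive step: suppose the statement holds for some i ≥ 1, so S(i) = i(i^3 + 5i^2 + 4i + 2).
Then S(i+1) = S(i) + (4i^3 + 21i^2 + 27i + 12) = (i(i^3 + 5i^2 + 4i + 2)) + (4i^3 + 21i^2 + 27i + 12).
Simplifying, S(i+1) = (i + 1)(i^3 + 8i^2 + 17i + 12) = (i+1)((i+1)^3 + 5(i+1)^2 + 4(i+1) + 2),
which is the closed form with N = i+1.
Hence, by induction on N, the claim holds for every N ≥ 1.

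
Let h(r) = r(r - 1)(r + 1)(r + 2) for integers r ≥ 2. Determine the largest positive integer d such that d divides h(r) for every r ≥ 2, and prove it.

d = 24

Computing the first values: h(2) = 24 and h(3) = 120; gcd(24, 120) = 24, so d ≤ 24.
We prove 24 | r(r - 1)(r + 1)(r + 2) for all r ≥ 2 by induction on r.
For the base case r = 2: h(2) = 24 = 24·(1), so 24 | h(2).
For the inductive step, assume it holds for an arbitrary i ≥ 2, i.e. 24 | h(i). Then
h(i+1) − h(i) = i·(i+1)·(i+2)·(i+3) − (i-1)·i·(i+1)·(i+2) = i·(i+1)·(i+2)·[(i+3) − (i-1)] = 4·i·(i+1)·(i+2). The product of 3 consecutive integers is divisible by (3)! = 6, so h(i+1) − h(i) is divisible by 4·6 = 24. By the inductive hypothesis 24 | h(i), hence 24 | h(i+1).
By induction, the statement is established for all r ≥ 2.
Therefore the largest such d is 24.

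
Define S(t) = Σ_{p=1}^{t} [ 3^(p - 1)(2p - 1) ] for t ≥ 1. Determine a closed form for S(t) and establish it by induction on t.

We claim S(t) = 3^t(t - 1) + 1 for all t ≥ 1.
Base case (t = 1): S(1) = 1, and the closed form gives 1. They agree.
For the inductive step, assume it holds for an arbitrary p ≥ 1, so S(p) = 3^p(p - 1) + 1.
Then S(p+1) = S(p) + (3^p(2p + 1)) = (3^p(p - 1) + 1) + (3^p(2p + 1)).
Simplifying, S(p+1) = 3^(p + 1)p + 1 = 3^(p+1)((p+1) - 1) + 1,
which is the closed form with t = p+1.
By induction, the statement is established for all t ≥ 1.

S(t) = 3^t(t - 1) + 1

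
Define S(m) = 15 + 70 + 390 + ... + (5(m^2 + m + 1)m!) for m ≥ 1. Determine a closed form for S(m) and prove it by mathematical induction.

S(m) = (5m + 5)(m + 1)! - 5

We claim S(m) = (5m + 5)(m + 1)! - 5 for all m ≥ 1.
Base step (m = 1): S(1) = 15, and the closed form gives 15. They agree.
Inductive step: suppose the statement holds for some j ≥ 1, so S(j) = (5j + 5)(j + 1)! - 5.
Then S(j+1) = S(j) + (5(j^2 + 3j + 3)(j + 1)!) = ((5j + 5)(j + 1)! - 5) + (5(j^2 + 3j + 3)(j + 1)!).
Simplifying, S(j+1) = (5(j+1) + 5)((j+1) + 1)! - 5,
which is the closed form with m = j+1.
Hence, by induction on m, the claim holds for every m ≥ 1.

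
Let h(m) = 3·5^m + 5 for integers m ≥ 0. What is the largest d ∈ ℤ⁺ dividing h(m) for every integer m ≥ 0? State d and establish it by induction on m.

d = 4

Computing the first values: h(0) = 8 and h(1) = 20; gcd(8, 20) = 4, so d ≤ 4.
We prove 4 | 3·5^m + 5 for all m ≥ 0 by induction on m.
Base case (m = 0): h(0) = 8 = 4·(2), so 4 | h(0).
Suppose the result is true for m = j, i.e. 4 | h(j). Then
h(j+1) = 3·5^(j+1) + 5 = 5·(3·5^j + 5) - 20 = 5·h(j) - 20. The first term is divisible by 4 by the inductive hypothesis, and -20 is divisible by 4. Hence 4 | h(j+1).
This completes the induction.
Therefore the largest such d is 4.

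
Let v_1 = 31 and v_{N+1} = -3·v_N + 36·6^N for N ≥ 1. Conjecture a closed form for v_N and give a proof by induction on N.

Computing the first terms: v_1 = 31, v_2 = 123, v_3 = 927. This suggests v_N = 7(-3)^(N - 1) + 4·6^N.
For the base case N = 1: the formula gives 31 = 31 = v_1.
Inductive step: assume the claim holds for N = p, so v_p = 7(-3)^(p - 1) + 4·6^p.
Then v_{p+1} = -3·v_p + 36·6^p = -3·(7(-3)^(p - 1) + 4·6^p) + 36·6^p = 7(-3)^p + 4·6^(p + 1) = 7(-3)^((p+1) - 1) + 4·6^(p+1),
which is the claimed formula at N = p+1.
Hence, by induction on N, the claim holds for every N ≥ 1.

v_N = 7(-3)^(N - 1) + 4·6^N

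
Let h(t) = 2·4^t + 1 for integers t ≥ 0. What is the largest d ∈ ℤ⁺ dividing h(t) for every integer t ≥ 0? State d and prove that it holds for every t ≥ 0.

d = 3

Computing the first values: h(0) = 3 and h(1) = 9; gcd(3, 9) = 3, so d ≤ 3.
We prove 3 | 2·4^t + 1 for all t ≥ 0 by induction on t.
For the base case t = 0: h(0) = 3 = 3·(1), so 3 | h(0).
Inductive step: assume the claim holds for t = p, i.e. 3 | h(p). Then
h(p+1) = 2·4^(p+1) + 1 = 4·(2·4^p + 1) - 3 = 4·h(p) - 3. The first term is divisible by 3 by the inductive hypothesis, and -3 is divisible by 3. Hence 3 | h(p+1).
This completes the induction.
Therefore the largest such d is 3.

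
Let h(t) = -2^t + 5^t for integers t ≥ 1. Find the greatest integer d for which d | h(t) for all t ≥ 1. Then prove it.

Computing the first values: h(1) = 3 and h(2) = 21; gcd(3, 21) = 3, so d ≤ 3.
We prove 3 | -2^t + 5^t for all t ≥ 1 by induction on t.
Base case (t = 1): h(1) = 3 = 3·(1), so 3 | h(1).
For the inductive step, assume it holds for an arbitrary j ≥ 1, i.e. 3 | h(j). Then
5^{j+1} − 2^{j+1} = 5·5^j − 2·2^j = 5·(5^j − 2^j) + (3)·2^j. The first term is divisible by 3 by the inductive hypothesis, and the second term (3)·2^j is divisible by 3 since 3 | 3. Hence 3 | h(j+1).
Hence, by induction on t, the claim holds for every t ≥ 1.
Therefore the largest such d is 3.

d = 3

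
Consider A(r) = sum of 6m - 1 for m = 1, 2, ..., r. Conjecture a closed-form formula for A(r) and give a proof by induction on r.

A(r) = r(3r + 2)

We claim A(r) = r(3r + 2) for all r ≥ 1.
Base case (r = 1): A(1) = 5, and the closed form gives 5. They agree.
For the inductive step, assume it holds for an arbitrary m ≥ 1, so A(m) = m(3m + 2).
Then A(m+1) = A(m) + (6m + 5) = (m(3m + 2)) + (6m + 5).
Simplifying, A(m+1) = (m + 1)(3m + 5) = (m+1)(3(m+1) + 2),
which is the closed form with r = m+1.
Hence, by induction on r, the claim holds for every r ≥ 1.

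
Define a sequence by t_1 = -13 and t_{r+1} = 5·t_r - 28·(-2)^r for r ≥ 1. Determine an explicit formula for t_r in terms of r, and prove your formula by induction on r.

Computing the first terms: t_1 = -13, t_2 = -9, t_3 = -157. This suggests t_r = (-2)^(r + 2) - 5^r.
For the base case r = 1: the formula gives -13 = -13 = t_1.
Suppose the result is true for r = p, so t_p = (-2)^(p + 2) - 5^p.
Then t_{p+1} = 5·t_p - 28·(-2)^p = 5·((-2)^(p + 2) - 5^p) - 28·(-2)^p = (-2)^(p + 3) - 5^(p + 1) = (-2)^((p+1) + 2) - 5^(p+1),
which is the claimed formula at r = p+1.
Hence, by induction on r, the claim holds for every r ≥ 1.

t_r = (-2)^(r + 2) - 5^r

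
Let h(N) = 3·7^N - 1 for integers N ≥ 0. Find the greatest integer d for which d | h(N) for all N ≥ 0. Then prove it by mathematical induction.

d = 2

Computing the first values: h(0) = 2 and h(1) = 20; gcd(2, 20) = 2, so d ≤ 2.
We prove 2 | 3·7^N - 1 for all N ≥ 0 by induction on N.
When N = 0: h(0) = 2 = 2·(1), so 2 | h(0).
For the inductive step, assume it holds for an arbitrary r ≥ 0, i.e. 2 | h(r). Then
h(r+1) = 3·7^(r+1) - 1 = 7·(3·7^r - 1) + 6 = 7·h(r) + 6. The first term is divisible by 2 by the inductive hypothesis, and 6 is divisible by 2. Hence 2 | h(r+1).
By the principle of mathematical induction, the result holds for all N ≥ 0.
Therefore the largest such d is 2.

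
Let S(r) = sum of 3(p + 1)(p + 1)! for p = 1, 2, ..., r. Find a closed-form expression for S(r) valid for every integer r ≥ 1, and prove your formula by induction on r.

We claim S(r) = 3(r + 2)! - 6 for all r ≥ 1.
For the base case r = 1: S(1) = 12, and the closed form gives 12. They agree.
Inductive step: assume the claim holds for r = p, so S(p) = 3(p + 2)! - 6.
Then S(p+1) = S(p) + (3(p + 2)(p + 2)!) = (3(p + 2)! - 6) + (3(p + 2)(p + 2)!).
Simplifying, S(p+1) = 3((p+1) + 2)! - 6,
which is the closed form with r = p+1.
By induction, the statement is established for all r ≥ 1.

S(r) = 3(r + 2)! - 6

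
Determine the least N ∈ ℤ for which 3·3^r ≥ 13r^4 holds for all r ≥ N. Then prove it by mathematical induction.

N = 10

At r = 9: 59049 < 85293, so the inequality fails and N ≥ 10. We prove 3·3^r ≥ 13r^4 for all r ≥ 10.
Base step (r = 10): 3·3^r = 177147 and 13r^4 = 130000, so 177147 ≥ 130000.
Inductive step: assume the claim holds for r = m, so 3·3^m ≥ 13m^4.
Then 3·3^(m + 1) = 3·(3·3^m) ≥ 3·(13m^4).
Also, for m ≥ 10 we have 3·(13m^4) ≥ 13(m+1)^4, since 3 ≥ (1 + 1/m)^4 for all m ≥ 10.
Combining, 3·3^(m + 1) ≥ 13(m+1)^4.
By induction, the statement is established for all r ≥ 10.
Hence the smallest such N is 10.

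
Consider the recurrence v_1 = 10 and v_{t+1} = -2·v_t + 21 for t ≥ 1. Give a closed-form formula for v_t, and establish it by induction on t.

Computing the first terms: v_1 = 10, v_2 = 1, v_3 = 19. This suggests v_t = 3(-2)^(t - 1) + 7.
Base case (t = 1): the formula gives 10 = 10 = v_1.
Inductive step: suppose the statement holds for some m ≥ 1, so v_m = 3(-2)^(m - 1) + 7.
Then v_{m+1} = -2·v_m + 21 = -2·(3(-2)^(m - 1) + 7) + 21 = 3(-2)^m + 7 = 3(-2)^((m+1) - 1) + 7,
which is the claimed formula at t = m+1.
This completes the induction.

v_t = 3(-2)^(t - 1) + 7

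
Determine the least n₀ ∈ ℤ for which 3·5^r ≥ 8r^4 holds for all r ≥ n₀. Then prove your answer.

At r = 4: 1875 < 2048, so the inequality fails and n₀ ≥ 5. We prove 3·5^r ≥ 8r^4 for all r ≥ 5.
For the base case r = 5: 3·5^r = 9375 and 8r^4 = 5000, so 9375 ≥ 5000.
For the inductive step, assume it holds for an arbitrary p ≥ 5, so 3·5^p ≥ 8p^4.
Then 3·5^(p + 1) = 5·(3·5^p) ≥ 5·(8p^4).
Also, for p ≥ 5 we have 5·(8p^4) ≥ 8(p+1)^4, since 5 ≥ (1 + 1/p)^4 for all p ≥ 5.
Combining, 3·5^(p + 1) ≥ 8(p+1)^4.
This completes the induction.
Hence the smallest such n₀ is 5.

n₀ = 5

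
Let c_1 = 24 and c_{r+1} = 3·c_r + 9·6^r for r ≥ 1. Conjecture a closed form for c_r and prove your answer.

c_r = 2·3^r + 3·6^r

Computing the first terms: c_1 = 24, c_2 = 126, c_3 = 702. This suggests c_r = 2·3^r + 3·6^r.
Base step (r = 1): the formula gives 24 = 24 = c_1.
Inductive step: suppose the statement holds for some k ≥ 1, so c_k = 2·3^k + 3·6^k.
Then c_{k+1} = 3·c_k + 9·6^k = 3·(2·3^k + 3·6^k) + 9·6^k = 2·3^(k + 1) + 3·6^(k + 1),
which is the claimed formula at r = k+1.
This completes the induction.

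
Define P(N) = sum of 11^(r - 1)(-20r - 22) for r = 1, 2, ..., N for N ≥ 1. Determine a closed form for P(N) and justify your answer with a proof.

We claim P(N) = -2·11^N(N + 1) + 2 for all N ≥ 1.
Base step (N = 1): P(1) = -42, and the closed form gives -42. They agree.
Inductive step: suppose the statement holds for some r ≥ 1, so P(r) = -2·11^r(r + 1) + 2.
Then P(r+1) = P(r) + (11^r(-20r - 42)) = (-2·11^r(r + 1) + 2) + (11^r(-20r - 42)).
Simplifying, P(r+1) = -22·11^r·r - 44·11^r + 2 = -2·11^(r+1)((r+1) + 1) + 2,
which is the closed form with N = r+1.
Hence, by induction on N, the claim holds for every N ≥ 1.

P(N) = -2·11^N(N + 1) + 2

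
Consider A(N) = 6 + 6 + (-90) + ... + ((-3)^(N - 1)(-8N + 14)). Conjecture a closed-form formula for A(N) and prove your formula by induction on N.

A(N) = (-3)^N(2N - 3) + 3

We claim A(N) = (-3)^N(2N - 3) + 3 for all N ≥ 1.
Base case (N = 1): A(1) = 6, and the closed form gives 6. They agree.
Inductive step: suppose the statement holds for some m ≥ 1, so A(m) = (-3)^m(2m - 3) + 3.
Then A(m+1) = A(m) + ((-3)^m(-8m + 6)) = ((-3)^m(2m - 3) + 3) + ((-3)^m(-8m + 6)).
Simplifying, A(m+1) = -6(-3)^m·m + 3(-3)^m + 3 = (-3)^(m+1)(2(m+1) - 3) + 3,
which is the closed form with N = m+1.
This completes the induction.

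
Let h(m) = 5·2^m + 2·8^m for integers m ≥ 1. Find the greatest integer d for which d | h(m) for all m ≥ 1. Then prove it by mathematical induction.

Computing the first values: h(1) = 26 and h(2) = 148; gcd(26, 148) = 2, so d ≤ 2.
We prove 2 | 5·2^m + 2·8^m for all m ≥ 1 by induction on m.
Base case (m = 1): h(1) = 26 = 2·(13), so 2 | h(1).
Suppose the result is true for m = k, i.e. 2 | h(k). Then
h(k+1) − 8·h(k) = (5·2^(k+1) + 2·8^(k+1)) − 8·(5·2^k + 2·8^k) = (5)·2^k·(2 − 8) = (-30)·2^k. Since 2 | h(k) by the inductive hypothesis, 2 | 8·h(k); and 2 | -30 since -30 = 2·-15. Therefore 2 | h(k+1).
This completes the induction.
Therefore the largest such d is 2.

d = 2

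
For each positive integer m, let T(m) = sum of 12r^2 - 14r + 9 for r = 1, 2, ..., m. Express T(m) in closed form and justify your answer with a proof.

We claim T(m) = m(4m^2 - m + 4) for all m ≥ 1.
When m = 1: T(1) = 7, and the closed form gives 7. They agree.
Inductive step: suppose the statement holds for some r ≥ 1, so T(r) = r(4r^2 - r + 4).
Then T(r+1) = T(r) + (12r^2 + 10r + 7) = (r(4r^2 - r + 4)) + (12r^2 + 10r + 7).
Simplifying, T(r+1) = (r + 1)(4r^2 + 7r + 7) = (r+1)(4(r+1)^2 - (r+1) + 4),
which is the closed form with m = r+1.
By the principle of mathematical induction, the result holds for all m ≥ 1.

T(m) = m(4m^2 - m + 4)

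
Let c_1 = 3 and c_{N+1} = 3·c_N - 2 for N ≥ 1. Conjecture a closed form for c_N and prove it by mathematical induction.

Computing the first terms: c_1 = 3, c_2 = 7, c_3 = 19. This suggests c_N = 2·3^(N - 1) + 1.
When N = 1: the formula gives 3 = 3 = c_1.
Inductive step: assume the claim holds for N = j, so c_j = 2·3^(j - 1) + 1.
Then c_{j+1} = 3·c_j - 2 = 3·(2·3^(j - 1) + 1) - 2 = 2·3^j + 1 = 2·3^((j+1) - 1) + 1,
which is the claimed formula at N = j+1.
By the principle of mathematical induction, the result holds for all N ≥ 1.

c_N = 2·3^(N - 1) + 1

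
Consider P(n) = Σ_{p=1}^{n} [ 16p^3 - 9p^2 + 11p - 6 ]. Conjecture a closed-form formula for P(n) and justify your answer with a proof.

P(n) = n(4n^3 + 5n^2 + 5n - 2)

We claim P(n) = n(4n^3 + 5n^2 + 5n - 2) for all n ≥ 1.
For the base case n = 1: P(1) = 12, and the closed form gives 12. They agree.
Inductive step: suppose the statement holds for some p ≥ 1, so P(p) = p(4p^3 + 5p^2 + 5p - 2).
Then P(p+1) = P(p) + (16p^3 + 39p^2 + 41p + 12) = (p(4p^3 + 5p^2 + 5p - 2)) + (16p^3 + 39p^2 + 41p + 12).
Simplifying, P(p+1) = (p + 1)(4p^3 + 17p^2 + 27p + 12) = (p+1)(4(p+1)^3 + 5(p+1)^2 + 5(p+1) - 2),
which is the closed form with n = p+1.
By the principle of mathematical induction, the result holds for all n ≥ 1.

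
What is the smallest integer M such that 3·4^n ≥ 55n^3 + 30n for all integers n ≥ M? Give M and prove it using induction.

At n = 5: 3072 < 7025, so the inequality fails and M ≥ 6. We prove 3·4^n ≥ 55n^3 + 30n for all n ≥ 6.
Base case (n = 6): 3·4^n = 12288 and 55n^3 + 30n = 12060, so 12288 ≥ 12060.
Inductive step: suppose the statement holds for some p ≥ 6, so 3·4^p ≥ 55p^3 + 30p.
Then 3·4^(p + 1) = 4·(3·4^p) ≥ 4·(55p^3 + 30p).
Also, for p ≥ 6 we have 4·(55p^3 + 30p) ≥ 55(p+1)^3 + 30(p+1), since 4·(55p^3 + 30p) − (55(p+1)^3 + 30(p+1)) = 165p^3 - 165p^2 - 75p - 85, which is nonnegative for all p ≥ 6.
Combining, 3·4^(p + 1) ≥ 55(p+1)^3 + 30(p+1).
Hence, by induction on n, the claim holds for every n ≥ 6.
Hence the smallest such M is 6.

M = 6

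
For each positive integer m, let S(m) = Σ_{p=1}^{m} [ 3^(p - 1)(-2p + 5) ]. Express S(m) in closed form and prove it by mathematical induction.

S(m) = 3^m(-m + 3) - 3

We claim S(m) = 3^m(-m + 3) - 3 for all m ≥ 1.
When m = 1: S(1) = 3, and the closed form gives 3. They agree.
Inductive step: assume the claim holds for m = p, so S(p) = 3^p(-p + 3) - 3.
Then S(p+1) = S(p) + (3^p(-2p + 3)) = (3^p(-p + 3) - 3) + (3^p(-2p + 3)).
Simplifying, S(p+1) = -3·3^p·p + 6·3^p - 3 = 3^(p+1)(-(p+1) + 3) - 3,
which is the closed form with m = p+1.
By the principle of mathematical induction, the result holds for all m ≥ 1.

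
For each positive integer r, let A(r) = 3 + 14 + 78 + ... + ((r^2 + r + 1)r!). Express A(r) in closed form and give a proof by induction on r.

We claim A(r) = (r + 1)(r + 1)! - 1 for all r ≥ 1.
For the base case r = 1: A(1) = 3, and the closed form gives 3. They agree.
Suppose the result is true for r = j, so A(j) = (j + 1)(j + 1)! - 1.
Then A(j+1) = A(j) + ((j^2 + 3j + 3)(j + 1)!) = ((j + 1)(j + 1)! - 1) + ((j^2 + 3j + 3)(j + 1)!).
Simplifying, A(j+1) = ((j+1) + 1)((j+1) + 1)! - 1,
which is the closed form with r = j+1.
This completes the induction.

A(r) = (r + 1)(r + 1)! - 1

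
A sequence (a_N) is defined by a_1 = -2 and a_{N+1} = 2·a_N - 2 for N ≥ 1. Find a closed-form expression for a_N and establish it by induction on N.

a_N = -2^(N + 1) + 2

Computing the first terms: a_1 = -2, a_2 = -6, a_3 = -14. This suggests a_N = -2^(N + 1) + 2.
Base case (N = 1): the formula gives -2 = -2 = a_1.
Inductive step: suppose the statement holds for some k ≥ 1, so a_k = -2^(k + 1) + 2.
Then a_{k+1} = 2·a_k - 2 = 2·(-2^(k + 1) + 2) - 2 = -2^(k + 2) + 2 = -2^((k+1) + 1) + 2,
which is the claimed formula at N = k+1.
By induction, the statement is established for all N ≥ 1.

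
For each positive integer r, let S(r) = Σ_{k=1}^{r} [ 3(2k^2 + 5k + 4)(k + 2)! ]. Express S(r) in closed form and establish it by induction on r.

We claim S(r) = (6r + 3)(r + 3)! - 18 for all r ≥ 1.
For the base case r = 1: S(1) = 198, and the closed form gives 198. They agree.
Inductive step: suppose the statement holds for some k ≥ 1, so S(k) = (6k + 3)(k + 3)! - 18.
Then S(k+1) = S(k) + (3(2k^2 + 9k + 11)(k + 3)!) = ((6k + 3)(k + 3)! - 18) + (3(2k^2 + 9k + 11)(k + 3)!).
Simplifying, S(k+1) = (6(k+1) + 3)((k+1) + 3)! - 18,
which is the closed form with r = k+1.
By induction, the statement is established for all r ≥ 1.

S(r) = (6r + 3)(r + 3)! - 18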